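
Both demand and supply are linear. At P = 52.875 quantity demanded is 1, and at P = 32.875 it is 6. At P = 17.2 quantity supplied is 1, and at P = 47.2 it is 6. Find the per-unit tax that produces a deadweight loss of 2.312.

6.8

Demand slope = (32.875 − 52.875)/(6 − 1) = −4, so P = 56.875 − 4Q.
Supply slope = (47.2 − 17.2)/(6 − 1) = 6, so P = 11.2 + 6Q.
Competitive equilibrium: 56.875 − 4Q = 11.2 + 6Q → Q* = 4.5675, P* = 38.605.
A tax t gives ΔQ = t/10 and wedge t, so DWL = t²/20.
t²/20 = 2.312 → t² = 46.24 → t = 6.8.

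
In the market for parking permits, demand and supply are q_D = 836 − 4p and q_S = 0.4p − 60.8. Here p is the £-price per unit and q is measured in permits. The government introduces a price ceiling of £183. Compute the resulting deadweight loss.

£95.35

In inverse form: demand p = 209 − 0.25q, supply p = 152 + 2.5q.
Competitive equilibrium: 209 − 0.25q = 152 + 2.5q → q* = 20.7273, p* = 203.8182.
At the ceiling p = 183, quantity supplied = (183 − 152)/2.5 = 12.4.
Willingness to pay at q' = 12.4: 209 − 0.25·12.4 = 205.9.
Δq = 20.7273 − 12.4 = 8.3273; wedge = 205.9 − 183 = 22.9.
DWL = ½ × 8.3273 × 22.9 = £95.35.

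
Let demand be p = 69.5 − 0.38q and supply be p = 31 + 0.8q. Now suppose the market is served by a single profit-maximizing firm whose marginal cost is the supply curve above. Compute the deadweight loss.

37.27

Competitive equilibrium: 69.5 − 0.38q = 31 + 0.8q → q* = 32.6271, p* = 57.1017.
Marginal revenue: MR = 69.5 − 0.76q. Set MR = MC: 69.5 − 0.76q = 31 + 0.8q → q_m = 24.6795.
Price p_m = 69.5 − 0.38·24.6795 = 60.1218; MC(q_m) = 31 + 0.8·24.6795 = 50.7436.
Competitive q* = 32.6271, so Δq = 7.9476; wedge = 60.1218 − 50.7436 = 9.3782.
DWL = ½ × 7.9476 × 9.3782 = 37.27.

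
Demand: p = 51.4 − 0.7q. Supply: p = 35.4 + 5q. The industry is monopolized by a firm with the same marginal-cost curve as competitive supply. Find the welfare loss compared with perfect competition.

Competitive equilibrium: 51.4 − 0.7q = 35.4 + 5q → q* = 2.807, p* = 49.4351.
Marginal revenue: MR = 51.4 − 1.4q. Set MR = MC: 51.4 − 1.4q = 35.4 + 5q → q_m = 2.5.
Price p_m = 51.4 − 0.7·2.5 = 49.65; MC(q_m) = 35.4 + 5·2.5 = 47.9.
Competitive q* = 2.807, so Δq = 0.307; wedge = 49.65 − 47.9 = 1.75.
Deadweight loss = ½ × 0.307 × 1.75 = 0.27.

0.27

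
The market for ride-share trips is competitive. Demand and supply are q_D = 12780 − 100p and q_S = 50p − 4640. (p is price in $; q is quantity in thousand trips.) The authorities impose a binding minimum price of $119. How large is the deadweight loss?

In inverse form: demand p = 127.8 − 0.01q, supply p = 92.8 + 0.02q.
Competitive equilibrium: 127.8 − 0.01q = 92.8 + 0.02q → q* = 1166.6667, p* = 116.1333.
At the floor p = 119, quantity demanded = (127.8 − 119)/0.01 = 880.
Sellers' marginal cost at q' = 880: 92.8 + 0.02·880 = 110.4.
Δq = 1166.6667 − 880 = 286.6667; wedge = 119 − 110.4 = 8.6.
Welfare loss = ½ × 286.6667 × 8.6 = $1232.67 thousand.

$1232.67 thousand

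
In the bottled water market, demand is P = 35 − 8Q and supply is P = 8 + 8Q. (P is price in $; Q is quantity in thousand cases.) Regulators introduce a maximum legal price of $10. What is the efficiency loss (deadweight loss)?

Competitive equilibrium: 35 − 8Q = 8 + 8Q → Q* = 1.6875, P* = 21.5.
At the ceiling P = 10, quantity supplied = (10 − 8)/8 = 0.25.
Willingness to pay at Q' = 0.25: 35 − 8·0.25 = 33.
ΔQ = 1.6875 − 0.25 = 1.4375; wedge = 33 − 10 = 23.
Welfare loss = ½ × 1.4375 × 23 = $16.53 thousand.

$16.53 thousand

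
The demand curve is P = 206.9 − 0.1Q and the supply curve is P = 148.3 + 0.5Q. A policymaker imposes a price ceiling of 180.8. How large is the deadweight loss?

Competitive equilibrium: 206.9 − 0.1Q = 148.3 + 0.5Q → Q* = 97.6667, P* = 197.1333.
At the ceiling P = 180.8, quantity supplied = (180.8 − 148.3)/0.5 = 65.
Willingness to pay at Q' = 65: 206.9 − 0.1·65 = 200.4.
ΔQ = 97.6667 − 65 = 32.6667; wedge = 200.4 − 180.8 = 19.6.
Deadweight loss = ½ × 32.6667 × 19.6 = 320.13.

320.13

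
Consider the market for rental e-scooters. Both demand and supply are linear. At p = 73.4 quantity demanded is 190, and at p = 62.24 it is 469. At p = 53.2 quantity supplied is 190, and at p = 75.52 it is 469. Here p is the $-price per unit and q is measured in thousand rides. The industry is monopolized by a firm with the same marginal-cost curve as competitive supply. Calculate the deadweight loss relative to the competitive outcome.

Demand slope = (62.24 − 73.4)/(469 − 190) = −0.04, so p = 81 − 0.04q.
Supply slope = (75.52 − 53.2)/(469 − 190) = 0.08, so p = 38 + 0.08q.
Competitive equilibrium: 81 − 0.04q = 38 + 0.08q → q* = 358.3333, p* = 66.6667.
Marginal revenue: MR = 81 − 0.08q. Set MR = MC: 81 − 0.08q = 38 + 0.08q → q_m = 268.75.
Price p_m = 81 − 0.04·268.75 = 70.25; MC(q_m) = 38 + 0.08·268.75 = 59.5.
Competitive q* = 358.3333, so Δq = 89.5833; wedge = 70.25 − 59.5 = 10.75.
Deadweight loss = ½ × 89.5833 × 10.75 = $481.51 thousand.

$481.51 thousand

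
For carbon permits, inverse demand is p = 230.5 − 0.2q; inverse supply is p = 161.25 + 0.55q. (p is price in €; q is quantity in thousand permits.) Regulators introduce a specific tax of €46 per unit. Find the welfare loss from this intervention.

Competitive equilibrium: 230.5 − 0.2q = 161.25 + 0.55q → q* = 92.3333, p* = 212.0333.
With the tax, the buyer price exceeds the seller price by 46: (230.5 − 0.2q) − (161.25 + 0.55q) = 46 → q' = 31.
Δq = 92.3333 − 31 = 61.3333; the wedge equals the tax, 46.
DWL = ½ × 61.3333 × 46 = €1410.67 thousand.

€1410.67 thousand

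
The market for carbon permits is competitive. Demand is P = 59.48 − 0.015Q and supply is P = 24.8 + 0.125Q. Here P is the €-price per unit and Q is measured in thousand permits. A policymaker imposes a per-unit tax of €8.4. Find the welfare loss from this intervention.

Competitive equilibrium: 59.48 − 0.015Q = 24.8 + 0.125Q → Q* = 247.7143, P* = 55.7643.
With the tax, the buyer price exceeds the seller price by 8.4: (59.48 − 0.015Q) − (24.8 + 0.125Q) = 8.4 → Q' = 187.7143.
ΔQ = 247.7143 − 187.7143 = 60; the wedge equals the tax, 8.4.
The triangle = ½ × 60 × 8.4 = €252 thousand.

€252 thousand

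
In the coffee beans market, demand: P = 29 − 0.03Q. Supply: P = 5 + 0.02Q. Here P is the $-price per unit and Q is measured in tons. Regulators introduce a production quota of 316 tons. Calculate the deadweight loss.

$672.40

Competitive equilibrium: 29 − 0.03Q = 5 + 0.02Q → Q* = 480, P* = 14.6.
At Q = 316: demand price = 29 − 0.03·316 = 19.52; supply price = 5 + 0.02·316 = 11.32.
ΔQ = 480 − 316 = 164; wedge = 19.52 − 11.32 = 8.2.
Deadweight loss = ½ × 164 × 8.2 = $672.40.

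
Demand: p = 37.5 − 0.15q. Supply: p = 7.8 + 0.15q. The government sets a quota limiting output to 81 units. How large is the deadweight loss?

Competitive equilibrium: 37.5 − 0.15q = 7.8 + 0.15q → q* = 99, p* = 22.65.
At q = 81: demand price = 37.5 − 0.15·81 = 25.35; supply price = 7.8 + 0.15·81 = 19.95.
Δq = 99 − 81 = 18; wedge = 25.35 − 19.95 = 5.4.
The triangle = ½ × 18 × 5.4 = 48.60.

48.60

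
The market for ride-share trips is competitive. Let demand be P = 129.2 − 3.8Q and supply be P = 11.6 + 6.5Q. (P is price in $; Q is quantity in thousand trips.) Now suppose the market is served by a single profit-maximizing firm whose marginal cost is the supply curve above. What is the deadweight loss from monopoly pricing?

Competitive equilibrium: 129.2 − 3.8Q = 11.6 + 6.5Q → Q* = 11.4175, P* = 85.8136.
Marginal revenue: MR = 129.2 − 7.6Q. Set MR = MC: 129.2 − 7.6Q = 11.6 + 6.5Q → Q_m = 8.3404.
Price P_m = 129.2 − 3.8·8.3404 = 97.5065; MC(Q_m) = 11.6 + 6.5·8.3404 = 65.8126.
Competitive Q* = 11.4175, so ΔQ = 3.0771; wedge = 97.5065 − 65.8126 = 31.6939.
The triangle = ½ × 3.0771 × 31.6939 = $48.76 thousand.

$48.76 thousand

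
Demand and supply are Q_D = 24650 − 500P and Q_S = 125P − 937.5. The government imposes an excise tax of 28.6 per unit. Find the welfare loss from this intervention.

40898

In inverse form: demand P = 49.3 − 0.002Q, supply P = 7.5 + 0.008Q.
Competitive equilibrium: 49.3 − 0.002Q = 7.5 + 0.008Q → Q* = 4180, P* = 40.94.
With the tax, the buyer price exceeds the seller price by 28.6: (49.3 − 0.002Q) − (7.5 + 0.008Q) = 28.6 → Q' = 1320.
ΔQ = 4180 − 1320 = 2860; the wedge equals the tax, 28.6.
Deadweight loss = ½ × 2860 × 28.6 = 40898.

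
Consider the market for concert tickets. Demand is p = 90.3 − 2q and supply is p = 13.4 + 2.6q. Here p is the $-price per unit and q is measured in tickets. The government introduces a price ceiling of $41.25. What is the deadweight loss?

Competitive equilibrium: 90.3 − 2q = 13.4 + 2.6q → q* = 16.7174, p* = 56.8652.
At the ceiling p = 41.25, quantity supplied = (41.25 − 13.4)/2.6 = 10.7115.
Willingness to pay at q' = 10.7115: 90.3 − 2·10.7115 = 68.877.
Δq = 16.7174 − 10.7115 = 6.0059; wedge = 68.877 − 41.25 = 27.627.
Deadweight loss = ½ × 6.0059 × 27.627 = $82.96.

$82.96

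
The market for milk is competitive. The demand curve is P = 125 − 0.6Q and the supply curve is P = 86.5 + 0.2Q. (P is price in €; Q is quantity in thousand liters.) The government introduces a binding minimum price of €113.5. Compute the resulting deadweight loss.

Competitive equilibrium: 125 − 0.6Q = 86.5 + 0.2Q → Q* = 48.125, P* = 96.125.
At the floor P = 113.5, quantity demanded = (125 − 113.5)/0.6 = 19.1667.
Sellers' marginal cost at Q' = 19.1667: 86.5 + 0.2·19.1667 = 90.3333.
ΔQ = 48.125 − 19.1667 = 28.9583; wedge = 113.5 − 90.3333 = 23.1667.
Deadweight loss = ½ × 28.9583 × 23.1667 = €335.43 thousand.

€335.43 thousand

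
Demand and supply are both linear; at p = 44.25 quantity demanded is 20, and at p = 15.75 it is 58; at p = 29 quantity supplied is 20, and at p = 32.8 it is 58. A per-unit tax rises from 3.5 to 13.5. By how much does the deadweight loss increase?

Demand slope = (15.75 − 44.25)/(58 − 20) = −0.75, so p = 59.25 − 0.75q.
Supply slope = (32.8 − 29)/(58 − 20) = 0.1, so p = 27 + 0.1q.
Competitive equilibrium: 59.25 − 0.75q = 27 + 0.1q → q* = 37.9412, p* = 30.7941.
For a per-unit tax t: Δq = t/0.85, so DWL = ½·t·(t/0.85) = t²/1.7.
At t = 3.5: DWL = 7.206. At t = 13.5: DWL = 107.206.
Increase = 107.206 − 7.206 = 100.

100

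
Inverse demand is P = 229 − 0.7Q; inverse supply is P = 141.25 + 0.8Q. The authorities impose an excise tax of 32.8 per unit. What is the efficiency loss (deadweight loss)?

Competitive equilibrium: 229 − 0.7Q = 141.25 + 0.8Q → Q* = 58.5, P* = 188.05.
With the tax, the buyer price exceeds the seller price by 32.8: (229 − 0.7Q) − (141.25 + 0.8Q) = 32.8 → Q' = 36.6333.
ΔQ = 58.5 − 36.6333 = 21.8667; the wedge equals the tax, 32.8.
Welfare loss = ½ × 21.8667 × 32.8 = 358.61.

358.61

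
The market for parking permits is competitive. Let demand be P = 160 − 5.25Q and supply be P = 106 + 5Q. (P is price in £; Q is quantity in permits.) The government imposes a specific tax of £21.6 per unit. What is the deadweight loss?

£22.76

Competitive equilibrium: 160 − 5.25Q = 106 + 5Q → Q* = 5.2683, P* = 132.3415.
With the tax, the buyer price exceeds the seller price by 21.6: (160 − 5.25Q) − (106 + 5Q) = 21.6 → Q' = 3.161.
ΔQ = 5.2683 − 3.161 = 2.1073; the wedge equals the tax, 21.6.
Welfare loss = ½ × 2.1073 × 21.6 = £22.76.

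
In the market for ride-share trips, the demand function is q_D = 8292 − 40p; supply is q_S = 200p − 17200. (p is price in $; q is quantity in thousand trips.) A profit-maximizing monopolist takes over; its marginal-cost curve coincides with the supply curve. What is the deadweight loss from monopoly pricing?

In inverse form: demand p = 207.3 − 0.025q, supply p = 86 + 0.005q.
Competitive equilibrium: 207.3 − 0.025q = 86 + 0.005q → q* = 4043.33333, p* = 106.21667.
Marginal revenue: MR = 207.3 − 0.05q. Set MR = MC: 207.3 − 0.05q = 86 + 0.005q → q_m = 2205.45455.
Price p_m = 207.3 − 0.025·2205.45455 = 152.16364; MC(q_m) = 86 + 0.005·2205.45455 = 97.02727.
Competitive q* = 4043.33333, so Δq = 1837.87878; wedge = 152.16364 − 97.02727 = 55.13637.
The triangle = ½ × 1837.87878 × 55.13637 = $50666.98 thousand.

$50666.98 thousand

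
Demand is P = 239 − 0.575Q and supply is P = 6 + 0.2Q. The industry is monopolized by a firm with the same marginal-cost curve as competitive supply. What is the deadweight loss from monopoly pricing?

Competitive equilibrium: 239 − 0.575Q = 6 + 0.2Q → Q* = 300.6452, P* = 66.129.
Marginal revenue: MR = 239 − 1.15Q. Set MR = MC: 239 − 1.15Q = 6 + 0.2Q → Q_m = 172.5926.
Price P_m = 239 − 0.575·172.5926 = 139.7593; MC(Q_m) = 6 + 0.2·172.5926 = 40.5185.
Competitive Q* = 300.6452, so ΔQ = 128.0526; wedge = 139.7593 − 40.5185 = 99.2408.
Welfare loss = ½ × 128.0526 × 99.2408 = 6354.02.

6354.02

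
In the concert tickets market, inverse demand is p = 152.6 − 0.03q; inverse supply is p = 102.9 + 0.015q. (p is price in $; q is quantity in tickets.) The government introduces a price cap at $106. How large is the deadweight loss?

$18135.11

Competitive equilibrium: 152.6 − 0.03q = 102.9 + 0.015q → q* = 1104.4444, p* = 119.4667.
At the ceiling p = 106, quantity supplied = (106 − 102.9)/0.015 = 206.6667.
Willingness to pay at q' = 206.6667: 152.6 − 0.03·206.6667 = 146.4.
Δq = 1104.4444 − 206.6667 = 897.7777; wedge = 146.4 − 106 = 40.4.
Deadweight loss = ½ × 897.7777 × 40.4 = $18135.11.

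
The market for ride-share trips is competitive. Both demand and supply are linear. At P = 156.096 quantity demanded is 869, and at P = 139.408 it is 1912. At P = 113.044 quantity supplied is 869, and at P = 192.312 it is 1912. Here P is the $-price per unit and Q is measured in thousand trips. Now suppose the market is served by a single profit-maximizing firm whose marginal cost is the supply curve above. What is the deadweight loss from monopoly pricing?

$1804.62 thousand

Demand slope = (139.408 − 156.096)/(1912 − 869) = −0.016, so P = 170 − 0.016Q.
Supply slope = (192.312 − 113.044)/(1912 − 869) = 0.076, so P = 47 + 0.076Q.
Competitive equilibrium: 170 − 0.016Q = 47 + 0.076Q → Q* = 1336.95652, P* = 148.6087.
Marginal revenue: MR = 170 − 0.032Q. Set MR = MC: 170 − 0.032Q = 47 + 0.076Q → Q_m = 1138.88889.
Price P_m = 170 − 0.016·1138.88889 = 151.77778; MC(Q_m) = 47 + 0.076·1138.88889 = 133.55556.
Competitive Q* = 1336.95652, so ΔQ = 198.06763; wedge = 151.77778 − 133.55556 = 18.22222.
Welfare loss = ½ × 198.06763 × 18.22222 = $1804.62 thousand.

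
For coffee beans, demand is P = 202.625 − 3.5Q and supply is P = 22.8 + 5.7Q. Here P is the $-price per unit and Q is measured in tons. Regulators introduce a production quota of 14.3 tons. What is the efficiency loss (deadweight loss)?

Competitive equilibrium: 202.625 − 3.5Q = 22.8 + 5.7Q → Q* = 19.5462, P* = 134.2133.
At Q = 14.3: demand price = 202.625 − 3.5·14.3 = 152.575; supply price = 22.8 + 5.7·14.3 = 104.31.
ΔQ = 19.5462 − 14.3 = 5.2462; wedge = 152.575 − 104.31 = 48.265.
Welfare loss = ½ × 5.2462 × 48.265 = $126.60.

$126.60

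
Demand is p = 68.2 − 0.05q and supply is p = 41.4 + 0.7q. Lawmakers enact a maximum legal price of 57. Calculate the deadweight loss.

67.81

Competitive equilibrium: 68.2 − 0.05q = 41.4 + 0.7q → q* = 35.7333, p* = 66.4133.
At the ceiling p = 57, quantity supplied = (57 − 41.4)/0.7 = 22.2857.
Willingness to pay at q' = 22.2857: 68.2 − 0.05·22.2857 = 67.0857.
Δq = 35.7333 − 22.2857 = 13.4476; wedge = 67.0857 − 57 = 10.0857.
DWL = ½ × 13.4476 × 10.0857 = 67.81.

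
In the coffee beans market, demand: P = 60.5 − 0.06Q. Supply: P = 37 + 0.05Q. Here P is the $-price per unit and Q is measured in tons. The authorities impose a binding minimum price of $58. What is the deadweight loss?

Competitive equilibrium: 60.5 − 0.06Q = 37 + 0.05Q → Q* = 213.6364, P* = 47.6818.
At the floor P = 58, quantity demanded = (60.5 − 58)/0.06 = 41.6667.
Sellers' marginal cost at Q' = 41.6667: 37 + 0.05·41.6667 = 39.0833.
ΔQ = 213.6364 − 41.6667 = 171.9697; wedge = 58 − 39.0833 = 18.9167.
Deadweight loss = ½ × 171.9697 × 18.9167 = $1626.55.

$1626.55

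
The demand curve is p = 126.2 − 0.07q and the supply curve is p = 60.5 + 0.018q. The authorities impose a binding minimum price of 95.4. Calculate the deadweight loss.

4135.91

Competitive equilibrium: 126.2 − 0.07q = 60.5 + 0.018q → q* = 746.5909, p* = 73.9386.
At the floor p = 95.4, quantity demanded = (126.2 − 95.4)/0.07 = 440.
Sellers' marginal cost at q' = 440: 60.5 + 0.018·440 = 68.42.
Δq = 746.5909 − 440 = 306.5909; wedge = 95.4 − 68.42 = 26.98.
Welfare loss = ½ × 306.5909 × 26.98 = 4135.91.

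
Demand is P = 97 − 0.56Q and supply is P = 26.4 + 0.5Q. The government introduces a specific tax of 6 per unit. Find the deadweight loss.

Competitive equilibrium: 97 − 0.56Q = 26.4 + 0.5Q → Q* = 66.6038, P* = 59.7019.
With the tax, the buyer price exceeds the seller price by 6: (97 − 0.56Q) − (26.4 + 0.5Q) = 6 → Q' = 60.9434.
ΔQ = 66.6038 − 60.9434 = 5.6604; the wedge equals the tax, 6.
Deadweight loss = ½ × 5.6604 × 6 = 16.98.

16.98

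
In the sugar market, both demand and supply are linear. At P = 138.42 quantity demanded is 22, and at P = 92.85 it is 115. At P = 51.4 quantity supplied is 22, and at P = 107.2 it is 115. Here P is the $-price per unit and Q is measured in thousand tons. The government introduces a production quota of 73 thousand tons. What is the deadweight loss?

Demand slope = (92.85 − 138.42)/(115 − 22) = −0.49, so P = 149.2 − 0.49Q.
Supply slope = (107.2 − 51.4)/(115 − 22) = 0.6, so P = 38.2 + 0.6Q.
Competitive equilibrium: 149.2 − 0.49Q = 38.2 + 0.6Q → Q* = 101.8349, P* = 99.3009.
At Q = 73: demand price = 149.2 − 0.49·73 = 113.43; supply price = 38.2 + 0.6·73 = 82.
ΔQ = 101.8349 − 73 = 28.8349; wedge = 113.43 − 82 = 31.43.
Deadweight loss = ½ × 28.8349 × 31.43 = $453.14 thousand.

$453.14 thousand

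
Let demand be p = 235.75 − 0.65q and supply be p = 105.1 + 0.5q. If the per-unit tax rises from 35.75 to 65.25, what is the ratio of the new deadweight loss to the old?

3.331

Competitive equilibrium: 235.75 − 0.65q = 105.1 + 0.5q → q* = 113.6087, p* = 161.9043.
For a per-unit tax t: Δq = t/1.15, so DWL = ½·t·(t/1.15) = t²/2.3.
At t = 35.75: DWL = 555.679. At t = 65.25: DWL = 1851.114.
Ratio = (65.25/35.75)² = 3.331.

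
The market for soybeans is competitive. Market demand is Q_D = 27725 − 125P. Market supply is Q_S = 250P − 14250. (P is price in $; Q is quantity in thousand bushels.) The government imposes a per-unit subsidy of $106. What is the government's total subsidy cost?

In inverse form: demand P = 221.8 − 0.008Q, supply P = 57 + 0.004Q.
Competitive equilibrium: 221.8 − 0.008Q = 57 + 0.004Q → Q* = 13733.3333, P* = 111.9333.
The subsidy lowers effective supply by 106: P = 0.004Q − 49.
New quantity: 221.8 − 0.008Q = 0.004Q − 49 → Q' = 22566.6667.
Total subsidy cost = 106 × 22566.6667 = $2392066.67 thousand.

$2392066.67 thousand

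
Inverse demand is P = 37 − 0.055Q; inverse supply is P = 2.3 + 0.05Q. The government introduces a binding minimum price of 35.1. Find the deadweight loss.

Competitive equilibrium: 37 − 0.055Q = 2.3 + 0.05Q → Q* = 330.47619, P* = 18.82381.
At the floor P = 35.1, quantity demanded = (37 − 35.1)/0.055 = 34.54545.
Sellers' marginal cost at Q' = 34.54545: 2.3 + 0.05·34.54545 = 4.02727.
ΔQ = 330.47619 − 34.54545 = 295.93074; wedge = 35.1 − 4.02727 = 31.07273.
Welfare loss = ½ × 295.93074 × 31.07273 = 4597.69.

4597.69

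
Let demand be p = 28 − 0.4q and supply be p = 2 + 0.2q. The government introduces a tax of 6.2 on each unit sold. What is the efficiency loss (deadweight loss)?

32.03

Competitive equilibrium: 28 − 0.4q = 2 + 0.2q → q* = 43.3333, p* = 10.6667.
With the tax, the buyer price exceeds the seller price by 6.2: (28 − 0.4q) − (2 + 0.2q) = 6.2 → q' = 33.
Δq = 43.3333 − 33 = 10.3333; the wedge equals the tax, 6.2.
Welfare loss = ½ × 10.3333 × 6.2 = 32.03.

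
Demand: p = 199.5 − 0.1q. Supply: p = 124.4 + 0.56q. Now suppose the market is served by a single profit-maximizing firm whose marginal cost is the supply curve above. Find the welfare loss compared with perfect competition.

73.97

Competitive equilibrium: 199.5 − 0.1q = 124.4 + 0.56q → q* = 113.7879, p* = 188.1212.
Marginal revenue: MR = 199.5 − 0.2q. Set MR = MC: 199.5 − 0.2q = 124.4 + 0.56q → q_m = 98.8158.
Price p_m = 199.5 − 0.1·98.8158 = 189.6184; MC(q_m) = 124.4 + 0.56·98.8158 = 179.7368.
Competitive q* = 113.7879, so Δq = 14.9721; wedge = 189.6184 − 179.7368 = 9.8816.
DWL = ½ × 14.9721 × 9.8816 = 73.97.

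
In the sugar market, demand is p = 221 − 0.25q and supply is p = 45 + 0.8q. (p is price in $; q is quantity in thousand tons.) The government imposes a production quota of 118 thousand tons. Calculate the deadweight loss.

$1292.58 thousand

Competitive equilibrium: 221 − 0.25q = 45 + 0.8q → q* = 167.61905, p* = 179.09524.
At q = 118: demand price = 221 − 0.25·118 = 191.5; supply price = 45 + 0.8·118 = 139.4.
Δq = 167.61905 − 118 = 49.61905; wedge = 191.5 − 139.4 = 52.1.
The triangle = ½ × 49.61905 × 52.1 = $1292.58 thousand.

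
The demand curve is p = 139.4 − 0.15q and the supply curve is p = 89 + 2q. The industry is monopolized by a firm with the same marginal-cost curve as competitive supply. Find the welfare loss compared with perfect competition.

2.51

Competitive equilibrium: 139.4 − 0.15q = 89 + 2q → q* = 23.4419, p* = 135.8837.
Marginal revenue: MR = 139.4 − 0.3q. Set MR = MC: 139.4 − 0.3q = 89 + 2q → q_m = 21.913.
Price p_m = 139.4 − 0.15·21.913 = 136.1131; MC(q_m) = 89 + 2·21.913 = 132.826.
Competitive q* = 23.4419, so Δq = 1.5289; wedge = 136.1131 − 132.826 = 3.2871.
DWL = ½ × 1.5289 × 3.2871 = 2.51.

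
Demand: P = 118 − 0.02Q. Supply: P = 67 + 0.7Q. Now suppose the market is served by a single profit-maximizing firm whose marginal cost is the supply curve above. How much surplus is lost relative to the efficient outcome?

1.32

Competitive equilibrium: 118 − 0.02Q = 67 + 0.7Q → Q* = 70.8333, P* = 116.5833.
Marginal revenue: MR = 118 − 0.04Q. Set MR = MC: 118 − 0.04Q = 67 + 0.7Q → Q_m = 68.9189.
Price P_m = 118 − 0.02·68.9189 = 116.6216; MC(Q_m) = 67 + 0.7·68.9189 = 115.2432.
Competitive Q* = 70.8333, so ΔQ = 1.9144; wedge = 116.6216 − 115.2432 = 1.3784.
Welfare loss = ½ × 1.9144 × 1.3784 = 1.32.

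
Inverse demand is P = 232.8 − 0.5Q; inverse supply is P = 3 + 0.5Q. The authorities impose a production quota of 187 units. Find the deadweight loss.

915.92

Competitive equilibrium: 232.8 − 0.5Q = 3 + 0.5Q → Q* = 229.8, P* = 117.9.
At Q = 187: demand price = 232.8 − 0.5·187 = 139.3; supply price = 3 + 0.5·187 = 96.5.
ΔQ = 229.8 − 187 = 42.8; wedge = 139.3 − 96.5 = 42.8.
The triangle = ½ × 42.8 × 42.8 = 915.92.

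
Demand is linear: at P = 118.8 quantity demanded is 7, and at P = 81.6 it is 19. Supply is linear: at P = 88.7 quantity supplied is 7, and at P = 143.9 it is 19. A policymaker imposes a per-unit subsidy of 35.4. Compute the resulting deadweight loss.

81.37

Demand slope = (81.6 − 118.8)/(19 − 7) = −3.1, so P = 140.5 − 3.1Q.
Supply slope = (143.9 − 88.7)/(19 − 7) = 4.6, so P = 56.5 + 4.6Q.
Competitive equilibrium: 140.5 − 3.1Q = 56.5 + 4.6Q → Q* = 10.9091, P* = 106.6818.
The subsidy lowers effective supply by 35.4: P = 21.1 + 4.6Q.
New quantity: 140.5 − 3.1Q = 21.1 + 4.6Q → Q' = 15.5065.
Overproduction ΔQ = 15.5065 − 10.9091 = 4.5974; wedge = subsidy = 35.4.
Deadweight loss = ½ × 4.5974 × 35.4 = 81.37.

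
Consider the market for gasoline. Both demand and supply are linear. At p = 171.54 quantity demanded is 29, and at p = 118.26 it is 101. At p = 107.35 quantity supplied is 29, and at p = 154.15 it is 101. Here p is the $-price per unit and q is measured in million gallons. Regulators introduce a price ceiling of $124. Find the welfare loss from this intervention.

Demand slope = (118.26 − 171.54)/(101 − 29) = −0.74, so p = 193 − 0.74q.
Supply slope = (154.15 − 107.35)/(101 − 29) = 0.65, so p = 88.5 + 0.65q.
Competitive equilibrium: 193 − 0.74q = 88.5 + 0.65q → q* = 75.1799, p* = 137.3669.
At the ceiling p = 124, quantity supplied = (124 − 88.5)/0.65 = 54.6154.
Willingness to pay at q' = 54.6154: 193 − 0.74·54.6154 = 152.5846.
Δq = 75.1799 − 54.6154 = 20.5645; wedge = 152.5846 − 124 = 28.5846.
DWL = ½ × 20.5645 × 28.5846 = $293.91 million.

$293.91 million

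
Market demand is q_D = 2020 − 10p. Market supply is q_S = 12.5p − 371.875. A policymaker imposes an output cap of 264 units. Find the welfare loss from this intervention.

43215.48

In inverse form: demand p = 202 − 0.1q, supply p = 29.75 + 0.08q.
Competitive equilibrium: 202 − 0.1q = 29.75 + 0.08q → q* = 956.9444, p* = 106.3056.
At q = 264: demand price = 202 − 0.1·264 = 175.6; supply price = 29.75 + 0.08·264 = 50.87.
Δq = 956.9444 − 264 = 692.9444; wedge = 175.6 − 50.87 = 124.73.
The triangle = ½ × 692.9444 × 124.73 = 43215.48.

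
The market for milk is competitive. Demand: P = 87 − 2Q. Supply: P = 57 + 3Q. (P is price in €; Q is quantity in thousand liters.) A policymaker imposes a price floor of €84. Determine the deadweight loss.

Competitive equilibrium: 87 − 2Q = 57 + 3Q → Q* = 6, P* = 75.
At the floor P = 84, quantity demanded = (87 − 84)/2 = 1.5.
Sellers' marginal cost at Q' = 1.5: 57 + 3·1.5 = 61.5.
ΔQ = 6 − 1.5 = 4.5; wedge = 84 − 61.5 = 22.5.
Welfare loss = ½ × 4.5 × 22.5 = €50.625 thousand.

€50.625 thousand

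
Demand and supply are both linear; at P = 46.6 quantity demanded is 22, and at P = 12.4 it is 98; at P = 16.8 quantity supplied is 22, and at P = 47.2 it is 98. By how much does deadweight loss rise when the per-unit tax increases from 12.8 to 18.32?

101.05

Demand slope = (12.4 − 46.6)/(98 − 22) = −0.45, so P = 56.5 − 0.45Q.
Supply slope = (47.2 − 16.8)/(98 − 22) = 0.4, so P = 8 + 0.4Q.
Competitive equilibrium: 56.5 − 0.45Q = 8 + 0.4Q → Q* = 57.0588, P* = 30.8235.
For a per-unit tax t: ΔQ = t/0.85, so DWL = ½·t·(t/0.85) = t²/1.7.
At t = 12.8: DWL = 96.376. At t = 18.32: DWL = 197.425.
Increase = 197.425 − 96.376 = 101.05.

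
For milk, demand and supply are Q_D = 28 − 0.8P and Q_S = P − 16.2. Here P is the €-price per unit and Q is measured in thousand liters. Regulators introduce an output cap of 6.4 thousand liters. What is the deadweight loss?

€4.30 thousand

In inverse form: demand P = 35 − 1.25Q, supply P = 16.2 + Q.
Competitive equilibrium: 35 − 1.25Q = 16.2 + Q → Q* = 8.3556, P* = 24.5556.
At Q = 6.4: demand price = 35 − 1.25·6.4 = 27; supply price = 16.2 + 1·6.4 = 22.6.
ΔQ = 8.3556 − 6.4 = 1.9556; wedge = 27 − 22.6 = 4.4.
The triangle = ½ × 1.9556 × 4.4 = €4.30 thousand.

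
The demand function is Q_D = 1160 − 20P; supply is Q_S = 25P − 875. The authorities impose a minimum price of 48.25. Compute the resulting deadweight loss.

In inverse form: demand P = 58 − 0.05Q, supply P = 35 + 0.04Q.
Competitive equilibrium: 58 − 0.05Q = 35 + 0.04Q → Q* = 255.5556, P* = 45.2222.
At the floor P = 48.25, quantity demanded = (58 − 48.25)/0.05 = 195.
Sellers' marginal cost at Q' = 195: 35 + 0.04·195 = 42.8.
ΔQ = 255.5556 − 195 = 60.5556; wedge = 48.25 − 42.8 = 5.45.
Deadweight loss = ½ × 60.5556 × 5.45 = 165.01.

165.01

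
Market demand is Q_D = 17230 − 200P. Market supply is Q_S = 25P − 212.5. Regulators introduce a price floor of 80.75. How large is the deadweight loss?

In inverse form: demand P = 86.15 − 0.005Q, supply P = 8.5 + 0.04Q.
Competitive equilibrium: 86.15 − 0.005Q = 8.5 + 0.04Q → Q* = 1725.55556, P* = 77.52222.
At the floor P = 80.75, quantity demanded = (86.15 − 80.75)/0.005 = 1080.
Sellers' marginal cost at Q' = 1080: 8.5 + 0.04·1080 = 51.7.
ΔQ = 1725.55556 − 1080 = 645.55556; wedge = 80.75 − 51.7 = 29.05.
Deadweight loss = ½ × 645.55556 × 29.05 = 9376.69.

9376.69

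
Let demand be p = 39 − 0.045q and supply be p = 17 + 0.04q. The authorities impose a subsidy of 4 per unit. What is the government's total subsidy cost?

Competitive equilibrium: 39 − 0.045q = 17 + 0.04q → q* = 258.8235, p* = 27.3529.
The subsidy lowers effective supply by 4: p = 13 + 0.04q.
New quantity: 39 − 0.045q = 13 + 0.04q → q' = 305.8824.
Total subsidy cost = 4 × 305.8824 = 1223.53.

1223.53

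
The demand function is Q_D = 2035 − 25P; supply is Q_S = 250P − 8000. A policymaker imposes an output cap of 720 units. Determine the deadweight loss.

In inverse form: demand P = 81.4 − 0.04Q, supply P = 32 + 0.004Q.
Competitive equilibrium: 81.4 − 0.04Q = 32 + 0.004Q → Q* = 1122.7273, P* = 36.4909.
At Q = 720: demand price = 81.4 − 0.04·720 = 52.6; supply price = 32 + 0.004·720 = 34.88.
ΔQ = 1122.7273 − 720 = 402.7273; wedge = 52.6 − 34.88 = 17.72.
DWL = ½ × 402.7273 × 17.72 = 3568.16.

3568.16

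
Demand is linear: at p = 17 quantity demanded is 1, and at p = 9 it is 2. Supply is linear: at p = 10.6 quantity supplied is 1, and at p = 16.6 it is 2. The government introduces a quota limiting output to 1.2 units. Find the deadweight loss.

0.46

Demand slope = (9 − 17)/(2 − 1) = −8, so p = 25 − 8q.
Supply slope = (16.6 − 10.6)/(2 − 1) = 6, so p = 4.6 + 6q.
Competitive equilibrium: 25 − 8q = 4.6 + 6q → q* = 1.4571, p* = 13.3429.
At q = 1.2: demand price = 25 − 8·1.2 = 15.4; supply price = 4.6 + 6·1.2 = 11.8.
Δq = 1.4571 − 1.2 = 0.2571; wedge = 15.4 − 11.8 = 3.6.
Deadweight loss = ½ × 0.2571 × 3.6 = 0.46.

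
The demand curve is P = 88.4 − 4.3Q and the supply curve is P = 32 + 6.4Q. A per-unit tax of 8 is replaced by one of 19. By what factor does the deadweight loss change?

5.641

Competitive equilibrium: 88.4 − 4.3Q = 32 + 6.4Q → Q* = 5.271, P* = 65.7346.
For a per-unit tax t: ΔQ = t/10.7, so DWL = ½·t·(t/10.7) = t²/21.4.
At t = 8: DWL = 2.991. At t = 19: DWL = 16.869.
Ratio = (19/8)² = 5.641.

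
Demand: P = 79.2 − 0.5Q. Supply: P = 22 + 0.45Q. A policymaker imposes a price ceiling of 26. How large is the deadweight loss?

1251.11

Competitive equilibrium: 79.2 − 0.5Q = 22 + 0.45Q → Q* = 60.2105, P* = 49.0947.
At the ceiling P = 26, quantity supplied = (26 − 22)/0.45 = 8.8889.
Willingness to pay at Q' = 8.8889: 79.2 − 0.5·8.8889 = 74.7556.
ΔQ = 60.2105 − 8.8889 = 51.3216; wedge = 74.7556 − 26 = 48.7556.
Welfare loss = ½ × 51.3216 × 48.7556 = 1251.11.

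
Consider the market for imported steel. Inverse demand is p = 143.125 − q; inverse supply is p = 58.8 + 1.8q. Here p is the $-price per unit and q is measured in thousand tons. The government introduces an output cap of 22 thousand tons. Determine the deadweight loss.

$92.22 thousand

Competitive equilibrium: 143.125 − q = 58.8 + 1.8q → q* = 30.1161, p* = 113.0089.
At q = 22: demand price = 143.125 − 1·22 = 121.125; supply price = 58.8 + 1.8·22 = 98.4.
Δq = 30.1161 − 22 = 8.1161; wedge = 121.125 − 98.4 = 22.725.
DWL = ½ × 8.1161 × 22.725 = $92.22 thousand.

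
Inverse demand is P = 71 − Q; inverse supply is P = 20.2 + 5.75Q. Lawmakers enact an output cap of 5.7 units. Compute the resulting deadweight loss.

Competitive equilibrium: 71 − Q = 20.2 + 5.75Q → Q* = 7.5259, P* = 63.4741.
At Q = 5.7: demand price = 71 − 1·5.7 = 65.3; supply price = 20.2 + 5.75·5.7 = 52.975.
ΔQ = 7.5259 − 5.7 = 1.8259; wedge = 65.3 − 52.975 = 12.325.
DWL = ½ × 1.8259 × 12.325 = 11.25.

11.25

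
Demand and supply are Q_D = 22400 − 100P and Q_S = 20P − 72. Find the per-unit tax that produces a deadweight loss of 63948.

In inverse form: demand P = 224 − 0.01Q, supply P = 3.6 + 0.05Q.
Competitive equilibrium: 224 − 0.01Q = 3.6 + 0.05Q → Q* = 3673.3333, P* = 187.2667.
A tax t gives ΔQ = t/0.06 and wedge t, so DWL = t²/0.12.
t²/0.12 = 63948 → t² = 7673.76 → t = 87.6.

87.6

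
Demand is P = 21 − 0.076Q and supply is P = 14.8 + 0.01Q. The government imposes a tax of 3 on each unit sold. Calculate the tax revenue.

Competitive equilibrium: 21 − 0.076Q = 14.8 + 0.01Q → Q* = 72.093, P* = 15.5209.
With the tax, the buyer price exceeds the seller price by 3: (21 − 0.076Q) − (14.8 + 0.01Q) = 3 → Q' = 37.2093.
Tax revenue = 3 × 37.2093 = 111.63.

111.63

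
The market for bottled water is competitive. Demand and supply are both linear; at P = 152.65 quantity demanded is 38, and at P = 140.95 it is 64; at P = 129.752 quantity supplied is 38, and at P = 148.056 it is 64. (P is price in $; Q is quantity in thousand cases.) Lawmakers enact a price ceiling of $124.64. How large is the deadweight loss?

Demand slope = (140.95 − 152.65)/(64 − 38) = −0.45, so P = 169.75 − 0.45Q.
Supply slope = (148.056 − 129.752)/(64 − 38) = 0.704, so P = 103 + 0.704Q.
Competitive equilibrium: 169.75 − 0.45Q = 103 + 0.704Q → Q* = 57.8423, P* = 143.721.
At the ceiling P = 124.64, quantity supplied = (124.64 − 103)/0.704 = 30.7386.
Willingness to pay at Q' = 30.7386: 169.75 − 0.45·30.7386 = 155.9176.
ΔQ = 57.8423 − 30.7386 = 27.1037; wedge = 155.9176 − 124.64 = 31.2776.
The triangle = ½ × 27.1037 × 31.2776 = $423.87 thousand.

$423.87 thousand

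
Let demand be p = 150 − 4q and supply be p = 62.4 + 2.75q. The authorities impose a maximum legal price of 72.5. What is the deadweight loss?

Competitive equilibrium: 150 − 4q = 62.4 + 2.75q → q* = 12.9778, p* = 98.0889.
At the ceiling p = 72.5, quantity supplied = (72.5 − 62.4)/2.75 = 3.6727.
Willingness to pay at q' = 3.6727: 150 − 4·3.6727 = 135.3092.
Δq = 12.9778 − 3.6727 = 9.3051; wedge = 135.3092 − 72.5 = 62.8092.
Deadweight loss = ½ × 9.3051 × 62.8092 = 292.22.

292.22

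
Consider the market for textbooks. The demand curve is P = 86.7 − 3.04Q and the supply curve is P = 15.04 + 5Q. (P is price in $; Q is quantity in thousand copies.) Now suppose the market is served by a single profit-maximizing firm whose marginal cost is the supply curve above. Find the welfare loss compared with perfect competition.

Competitive equilibrium: 86.7 − 3.04Q = 15.04 + 5Q → Q* = 8.9129, P* = 59.6047.
Marginal revenue: MR = 86.7 − 6.08Q. Set MR = MC: 86.7 − 6.08Q = 15.04 + 5Q → Q_m = 6.4675.
Price P_m = 86.7 − 3.04·6.4675 = 67.0388; MC(Q_m) = 15.04 + 5·6.4675 = 47.3775.
Competitive Q* = 8.9129, so ΔQ = 2.4454; wedge = 67.0388 − 47.3775 = 19.6613.
Deadweight loss = ½ × 2.4454 × 19.6613 = $24.04 thousand.

$24.04 thousand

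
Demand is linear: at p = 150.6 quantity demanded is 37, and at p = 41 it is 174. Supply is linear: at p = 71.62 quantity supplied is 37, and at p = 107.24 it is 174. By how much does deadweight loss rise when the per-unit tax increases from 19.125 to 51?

Demand slope = (41 − 150.6)/(174 − 37) = −0.8, so p = 180.2 − 0.8q.
Supply slope = (107.24 − 71.62)/(174 − 37) = 0.26, so p = 62 + 0.26q.
Competitive equilibrium: 180.2 − 0.8q = 62 + 0.26q → q* = 111.5094, p* = 90.9925.
For a per-unit tax t: Δq = t/1.06, so DWL = ½·t·(t/1.06) = t²/2.12.
At t = 19.125: DWL = 172.531. At t = 51: DWL = 1226.887.
Increase = 1226.887 − 172.531 = 1054.36.

1054.36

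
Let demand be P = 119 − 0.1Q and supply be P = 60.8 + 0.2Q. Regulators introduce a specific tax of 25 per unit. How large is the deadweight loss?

Competitive equilibrium: 119 − 0.1Q = 60.8 + 0.2Q → Q* = 194, P* = 99.6.
With the tax, the buyer price exceeds the seller price by 25: (119 − 0.1Q) − (60.8 + 0.2Q) = 25 → Q' = 110.6667.
ΔQ = 194 − 110.6667 = 83.3333; the wedge equals the tax, 25.
Deadweight loss = ½ × 83.3333 × 25 = 1041.67.

1041.67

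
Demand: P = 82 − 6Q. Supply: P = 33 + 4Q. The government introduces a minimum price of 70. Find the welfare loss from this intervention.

Competitive equilibrium: 82 − 6Q = 33 + 4Q → Q* = 4.9, P* = 52.6.
At the floor P = 70, quantity demanded = (82 − 70)/6 = 2.
Sellers' marginal cost at Q' = 2: 33 + 4·2 = 41.
ΔQ = 4.9 − 2 = 2.9; wedge = 70 − 41 = 29.
Deadweight loss = ½ × 2.9 × 29 = 42.05.

42.05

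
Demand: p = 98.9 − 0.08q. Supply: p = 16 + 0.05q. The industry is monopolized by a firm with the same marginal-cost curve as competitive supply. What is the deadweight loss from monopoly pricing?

Competitive equilibrium: 98.9 − 0.08q = 16 + 0.05q → q* = 637.69231, p* = 47.88462.
Marginal revenue: MR = 98.9 − 0.16q. Set MR = MC: 98.9 − 0.16q = 16 + 0.05q → q_m = 394.7619.
Price p_m = 98.9 − 0.08·394.7619 = 67.31905; MC(q_m) = 16 + 0.05·394.7619 = 35.7381.
Competitive q* = 637.69231, so Δq = 242.93041; wedge = 67.31905 − 35.7381 = 31.58095.
Deadweight loss = ½ × 242.93041 × 31.58095 = 3835.99.

3835.99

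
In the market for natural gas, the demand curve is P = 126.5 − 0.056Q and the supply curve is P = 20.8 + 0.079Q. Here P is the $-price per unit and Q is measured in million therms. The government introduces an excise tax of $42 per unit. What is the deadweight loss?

$6533.33 million

Competitive equilibrium: 126.5 − 0.056Q = 20.8 + 0.079Q → Q* = 782.963, P* = 82.6541.
With the tax, the buyer price exceeds the seller price by 42: (126.5 − 0.056Q) − (20.8 + 0.079Q) = 42 → Q' = 471.8519.
ΔQ = 782.963 − 471.8519 = 311.1111; the wedge equals the tax, 42.
DWL = ½ × 311.1111 × 42 = $6533.33 million.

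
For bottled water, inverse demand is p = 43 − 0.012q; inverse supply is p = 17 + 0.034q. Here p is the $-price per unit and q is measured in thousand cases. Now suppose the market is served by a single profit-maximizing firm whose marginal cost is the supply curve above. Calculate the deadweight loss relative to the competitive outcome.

$314.53 thousand

Competitive equilibrium: 43 − 0.012q = 17 + 0.034q → q* = 565.2174, p* = 36.2174.
Marginal revenue: MR = 43 − 0.024q. Set MR = MC: 43 − 0.024q = 17 + 0.034q → q_m = 448.2759.
Price p_m = 43 − 0.012·448.2759 = 37.6207; MC(q_m) = 17 + 0.034·448.2759 = 32.2414.
Competitive q* = 565.2174, so Δq = 116.9415; wedge = 37.6207 − 32.2414 = 5.3793.
Welfare loss = ½ × 116.9415 × 5.3793 = $314.53 thousand.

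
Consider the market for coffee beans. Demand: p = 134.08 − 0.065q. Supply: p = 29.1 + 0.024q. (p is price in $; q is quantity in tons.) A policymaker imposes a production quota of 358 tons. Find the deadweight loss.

Competitive equilibrium: 134.08 − 0.065q = 29.1 + 0.024q → q* = 1179.5506, p* = 57.4092.
At q = 358: demand price = 134.08 − 0.065·358 = 110.81; supply price = 29.1 + 0.024·358 = 37.692.
Δq = 1179.5506 − 358 = 821.5506; wedge = 110.81 − 37.692 = 73.118.
DWL = ½ × 821.5506 × 73.118 = $30035.07.

$30035.07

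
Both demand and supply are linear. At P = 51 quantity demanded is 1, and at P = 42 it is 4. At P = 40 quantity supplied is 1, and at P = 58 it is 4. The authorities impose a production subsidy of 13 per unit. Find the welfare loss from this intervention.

Demand slope = (42 − 51)/(4 − 1) = −3, so P = 54 − 3Q.
Supply slope = (58 − 40)/(4 − 1) = 6, so P = 34 + 6Q.
Competitive equilibrium: 54 − 3Q = 34 + 6Q → Q* = 2.2222, P* = 47.3333.
The subsidy lowers effective supply by 13: P = 21 + 6Q.
New quantity: 54 − 3Q = 21 + 6Q → Q' = 3.6667.
Overproduction ΔQ = 3.6667 − 2.2222 = 1.4445; wedge = subsidy = 13.
DWL = ½ × 1.4445 × 13 = 9.39.

9.39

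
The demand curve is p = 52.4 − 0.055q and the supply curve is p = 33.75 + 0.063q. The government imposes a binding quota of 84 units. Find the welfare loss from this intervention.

Competitive equilibrium: 52.4 − 0.055q = 33.75 + 0.063q → q* = 158.0508, p* = 43.7072.
At q = 84: demand price = 52.4 − 0.055·84 = 47.78; supply price = 33.75 + 0.063·84 = 39.042.
Δq = 158.0508 − 84 = 74.0508; wedge = 47.78 − 39.042 = 8.738.
Deadweight loss = ½ × 74.0508 × 8.738 = 323.53.

323.53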